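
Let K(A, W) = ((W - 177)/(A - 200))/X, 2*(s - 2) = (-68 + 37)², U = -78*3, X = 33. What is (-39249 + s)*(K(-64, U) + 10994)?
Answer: -2475373839029/5808 ≈ -4.2620e+8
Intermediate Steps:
U = -234
s = 965/2 (s = 2 + (-68 + 37)²/2 = 2 + (½)*(-31)² = 2 + (½)*961 = 2 + 961/2 = 965/2 ≈ 482.50)
K(A, W) = (-177 + W)/(33*(-200 + A)) (K(A, W) = ((W - 177)/(A - 200))/33 = ((-177 + W)/(-200 + A))*(1/33) = (-177 + W)/(33*(-200 + A)))
(-39249 + s)*(K(-64, U) + 10994) = (-39249 + 965/2)*((-177 - 234)/(33*(-200 - 64)) + 10994) = -77533*((1/33)*(-411)/(-264) + 10994)/2 = -77533*((1/33)*(-1/264)*(-411) + 10994)/2 = -77533*(137/2904 + 10994)/2 = -77533/2*31926713/2904 = -2475373839029/5808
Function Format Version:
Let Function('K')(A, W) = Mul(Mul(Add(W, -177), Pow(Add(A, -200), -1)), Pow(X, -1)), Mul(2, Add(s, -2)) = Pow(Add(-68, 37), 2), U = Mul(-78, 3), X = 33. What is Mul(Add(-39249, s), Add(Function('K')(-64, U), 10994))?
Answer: Rational(-2475373839029, 5808) ≈ -4.2620e+8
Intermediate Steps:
U = -234
s = Rational(965, 2) (s = Add(2, Mul(Rational(1, 2), Pow(Add(-68, 37), 2))) = Add(2, Mul(Rational(1, 2), Pow(-31, 2))) = Add(2, Mul(Rational(1, 2), 961)) = Add(2, Rational(961, 2)) = Rational(965, 2) ≈ 482.50)
Function('K')(A, W) = Mul(Rational(1, 33), Pow(Add(-200, A), -1), Add(-177, W)) (Function('K')(A, W) = Mul(Mul(Add(W, -177), Pow(Add(A, -200), -1)), Pow(33, -1)) = Mul(Mul(Add(-177, W), Pow(Add(-200, A), -1)), Rational(1, 33)) = Mul(Mul(Pow(Add(-200, A), -1), Add(-177, W)), Rational(1, 33)) = Mul(Rational(1, 33), Pow(Add(-200, A), -1), Add(-177, W)))
Mul(Add(-39249, s), Add(Function('K')(-64, U), 10994)) = Mul(Add(-39249, Rational(965, 2)), Add(Mul(Rational(1, 33), Pow(Add(-200, -64), -1), Add(-177, -234)), 10994)) = Mul(Rational(-77533, 2), Add(Mul(Rational(1, 33), Pow(-264, -1), -411), 10994)) = Mul(Rational(-77533, 2), Add(Mul(Rational(1, 33), Rational(-1, 264), -411), 10994)) = Mul(Rational(-77533, 2), Add(Rational(137, 2904), 10994)) = Mul(Rational(-77533, 2), Rational(31926713, 2904)) = Rational(-2475373839029, 5808)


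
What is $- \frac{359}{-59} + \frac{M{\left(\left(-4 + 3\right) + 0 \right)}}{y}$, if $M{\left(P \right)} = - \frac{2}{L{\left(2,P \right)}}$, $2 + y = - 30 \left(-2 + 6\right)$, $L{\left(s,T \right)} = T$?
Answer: $\frac{21840}{3599} \approx 6.0684$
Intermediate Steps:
$y = -122$ ($y = -2 - 30 \left(-2 + 6\right) = -2 - 120 = -122$)
$M{\left(P \right)} = - \frac{2}{P}$
$- \frac{359}{-59} + \frac{M{\left(\left(-4 + 3\right) + 0 \right)}}{y} = - \frac{359}{-59} + \frac{\left(-2\right) \frac{1}{\left(-4 + 3\right) + 0}}{-122} = \left(-359\right) \left(- \frac{1}{59}\right) + - \frac{2}{-1 + 0} \left(- \frac{1}{122}\right) = \frac{359}{59} + - \frac{2}{-1} \left(- \frac{1}{122}\right) = \frac{359}{59} + \left(-2\right) \left(-1\right) \left(- \frac{1}{122}\right) = \frac{359}{59} + 2 \left(- \frac{1}{122}\right) = \frac{359}{59} - \frac{1}{61} = \frac{21840}{3599}$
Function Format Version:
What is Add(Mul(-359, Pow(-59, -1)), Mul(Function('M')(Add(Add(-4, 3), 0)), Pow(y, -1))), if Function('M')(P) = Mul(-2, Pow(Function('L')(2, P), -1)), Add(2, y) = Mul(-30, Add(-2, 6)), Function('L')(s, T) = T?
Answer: Rational(21840, 3599) ≈ 6.0684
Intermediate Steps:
y = -122 (y = Add(-2, Mul(-30, Add(-2, 6))) = Add(-2, Mul(-30, 4)) = Add(-2, -120) = -122)
Function('M')(P) = Mul(-2, Pow(P, -1))
Add(Mul(-359, Pow(-59, -1)), Mul(Function('M')(Add(Add(-4, 3), 0)), Pow(y, -1))) = Add(Mul(-359, Pow(-59, -1)), Mul(Mul(-2, Pow(Add(Add(-4, 3), 0), -1)), Pow(-122, -1))) = Add(Mul(-359, Rational(-1, 59)), Mul(Mul(-2, Pow(Add(-1, 0), -1)), Rational(-1, 122))) = Add(Rational(359, 59), Mul(Mul(-2, Pow(-1, -1)), Rational(-1, 122))) = Add(Rational(359, 59), Mul(Mul(-2, -1), Rational(-1, 122))) = Add(Rational(359, 59), Mul(2, Rational(-1, 122))) = Add(Rational(359, 59), Rational(-1, 61)) = Rational(21840, 3599)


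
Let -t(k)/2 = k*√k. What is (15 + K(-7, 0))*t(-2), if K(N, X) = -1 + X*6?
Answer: 56*I*√2 ≈ 79.196*I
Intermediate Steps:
K(N, X) = -1 + 6*X
t(k) = -2*k^(3/2) (t(k) = -2*k*√k = -2*k^(3/2))
(15 + K(-7, 0))*t(-2) = (15 + (-1 + 6*0))*(-(-4)*I*√2) = (15 + (-1 + 0))*(-(-4)*I*√2) = (15 - 1)*(4*I*√2) = 14*(4*I*√2) = 56*I*√2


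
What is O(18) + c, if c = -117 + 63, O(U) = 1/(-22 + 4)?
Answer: -973/18 ≈ -54.056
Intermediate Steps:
O(U) = -1/18 (O(U) = 1/(-18) = -1/18)
c = -54
O(18) + c = -1/18 - 54 = -973/18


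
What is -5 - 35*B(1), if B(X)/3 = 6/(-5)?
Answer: 121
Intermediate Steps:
B(X) = -18/5 (B(X) = 3*(6/(-5)) = 3*(6*(-1/5)) = 3*(-6/5) = -18/5)
-5 - 35*B(1) = -5 - 35*(-18/5) = -5 + 126 = 121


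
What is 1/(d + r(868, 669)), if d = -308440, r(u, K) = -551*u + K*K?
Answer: -1/339147 ≈ -2.9486e-6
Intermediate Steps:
r(u, K) = K² - 551*u (r(u, K) = -551*u + K² = K² - 551*u)
1/(d + r(868, 669)) = 1/(-308440 + (669² - 551*868)) = 1/(-308440 + (447561 - 478268)) = 1/(-308440 - 30707) = 1/(-339147) = -1/339147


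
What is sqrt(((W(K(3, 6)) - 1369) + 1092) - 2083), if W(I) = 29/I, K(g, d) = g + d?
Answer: I*sqrt(21211)/3 ≈ 48.547*I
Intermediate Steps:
K(g, d) = d + g
sqrt(((W(K(3, 6)) - 1369) + 1092) - 2083) = sqrt(((29/(6 + 3) - 1369) + 1092) - 2083) = sqrt(((29/9 - 1369) + 1092) - 2083) = sqrt((-12292/9 + 1092) - 2083) = sqrt(-2464/9 - 2083) = sqrt(-21211/9) = I*sqrt(21211)/3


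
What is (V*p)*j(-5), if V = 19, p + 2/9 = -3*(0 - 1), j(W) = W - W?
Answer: 0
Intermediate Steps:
j(W) = 0
p = 25/9 (p = -2/9 - 3*(0 - 1) = -2/9 - 3*(-1) = -2/9 + 3 = 25/9 ≈ 2.7778)
(V*p)*j(-5) = (19*(25/9))*0 = (475/9)*0 = 0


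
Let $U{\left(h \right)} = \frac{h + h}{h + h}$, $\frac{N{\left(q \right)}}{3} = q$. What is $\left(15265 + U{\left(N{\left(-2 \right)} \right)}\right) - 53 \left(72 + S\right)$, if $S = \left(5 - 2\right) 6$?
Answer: $10496$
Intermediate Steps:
$N{\left(q \right)} = 3 q$
$S = 18$ ($S = 3 \cdot 6 = 18$)
$U{\left(h \right)} = 1$ ($U{\left(h \right)} = \frac{2 h}{2 h} = 2 h \frac{1}{2 h} = 1$)
$\left(15265 + U{\left(N{\left(-2 \right)} \right)}\right) - 53 \left(72 + S\right) = \left(15265 + 1\right) - 53 \left(72 + 18\right) = 15266 - 4770 = 10496$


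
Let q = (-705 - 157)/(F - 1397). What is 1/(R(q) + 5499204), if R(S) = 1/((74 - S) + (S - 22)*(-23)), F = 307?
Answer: 305756/1681414618769 ≈ 1.8184e-7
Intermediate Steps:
q = 431/545 (q = (-705 - 157)/(307 - 1397) = -862/(-1090) = -862*(-1/1090) = 431/545 ≈ 0.79083)
R(S) = 1/(580 - 24*S) (R(S) = 1/((74 - S) + (-22 + S)*(-23)) = 1/((74 - S) + (506 - 23*S)) = 1/(580 - 24*S))
1/(R(q) + 5499204) = 1/(-1/(-580 + 24*(431/545)) + 5499204) = 1/(-1/(-580 + 10344/545) + 5499204) = 1/(-1/(-305756/545) + 5499204) = 1/(-1*(-545/305756) + 5499204) = 1/(545/305756 + 5499204) = 1/(1681414618769/305756) = 305756/1681414618769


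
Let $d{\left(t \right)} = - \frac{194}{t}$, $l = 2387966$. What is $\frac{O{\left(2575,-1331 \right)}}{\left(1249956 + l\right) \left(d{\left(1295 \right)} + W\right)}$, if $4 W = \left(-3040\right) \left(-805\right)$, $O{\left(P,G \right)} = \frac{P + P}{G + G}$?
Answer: $- \frac{3334625}{3836282435626750692} \approx -8.6923 \cdot 10^{-13}$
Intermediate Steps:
$O{\left(P,G \right)} = \frac{P}{G}$ ($O{\left(P,G \right)} = \frac{2 P}{2 G} = 2 P \frac{1}{2 G} = \frac{P}{G}$)
$W = 611800$ ($W = \frac{\left(-3040\right) \left(-805\right)}{4} = \frac{1}{4} \cdot 2447200 = 611800$)
$\frac{O{\left(2575,-1331 \right)}}{\left(1249956 + l\right) \left(d{\left(1295 \right)} + W\right)} = \frac{2575 \frac{1}{-1331}}{\left(1249956 + 2387966\right) \left(- \frac{194}{1295} + 611800\right)} = \frac{2575 \left(- \frac{1}{1331}\right)}{3637922 \left(\left(-194\right) \frac{1}{1295} + 611800\right)} = - \frac{2575}{1331 \cdot 3637922 \left(- \frac{194}{1295} + 611800\right)} = - \frac{2575}{1331 \cdot 3637922 \cdot \frac{792280806}{1295}} = - \frac{2575}{1331 \cdot \frac{2882255774325132}{1295}} = \left(- \frac{2575}{1331}\right) \frac{1295}{2882255774325132} = - \frac{3334625}{3836282435626750692}$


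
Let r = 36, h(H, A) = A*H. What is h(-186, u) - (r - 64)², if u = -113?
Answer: 20234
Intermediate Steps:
h(-186, u) - (r - 64)² = -113*(-186) - (36 - 64)² = 21018 - 1*(-28)² = 21018 - 1*784 = 21018 - 784 = 20234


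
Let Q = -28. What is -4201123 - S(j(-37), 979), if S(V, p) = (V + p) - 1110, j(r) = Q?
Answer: -4200964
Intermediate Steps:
j(r) = -28
S(V, p) = -1110 + V + p
-4201123 - S(j(-37), 979) = -4201123 - (-1110 - 28 + 979) = -4201123 - 1*(-159) = -4201123 + 159 = -4200964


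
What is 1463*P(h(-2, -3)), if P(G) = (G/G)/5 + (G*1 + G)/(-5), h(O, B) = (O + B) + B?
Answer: 24871/5 ≈ 4974.2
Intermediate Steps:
h(O, B) = O + 2*B (h(O, B) = (B + O) + B = O + 2*B)
P(G) = 1/5 - 2*G/5 (P(G) = 1*(1/5) + (G + G)*(-1/5) = 1/5 + (2*G)*(-1/5) = 1/5 - 2*G/5)
1463*P(h(-2, -3)) = 1463*(1/5 - 2*(-2 + 2*(-3))/5) = 1463*(1/5 - 2*(-2 - 6)/5) = 1463*(1/5 - 2/5*(-8)) = 1463*(1/5 + 16/5) = 1463*(17/5) = 24871/5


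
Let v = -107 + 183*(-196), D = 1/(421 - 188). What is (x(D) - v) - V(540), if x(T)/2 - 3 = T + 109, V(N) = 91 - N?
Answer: 8538986/233 ≈ 36648.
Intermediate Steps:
D = 1/233 ≈ 0.0042918
x(T) = 224 + 2*T (x(T) = 6 + 2*(T + 109) = 6 + 2*(109 + T) = 6 + (218 + 2*T) = 224 + 2*T)
v = -35975 (v = -107 - 35868 = -35975)
(x(D) - v) - V(540) = ((224 + 2*(1/233)) - 1*(-35975)) - (91 - 1*540) = ((224 + 2/233) + 35975) - (91 - 540) = (52194/233 + 35975) - 1*(-449) = 8434369/233 + 449 = 8538986/233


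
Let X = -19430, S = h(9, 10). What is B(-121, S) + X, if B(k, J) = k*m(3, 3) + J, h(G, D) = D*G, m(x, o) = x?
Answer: -19703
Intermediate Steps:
S = 90 (S = 10*9 = 90)
B(k, J) = J + 3*k (B(k, J) = k*3 + J = 3*k + J = J + 3*k)
B(-121, S) + X = (90 + 3*(-121)) - 19430 = (90 - 363) - 19430 = -273 - 19430 = -19703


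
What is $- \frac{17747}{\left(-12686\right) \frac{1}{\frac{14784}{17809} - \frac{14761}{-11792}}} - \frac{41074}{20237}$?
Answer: $\frac{4327023919550301}{4901230845154336} \approx 0.88284$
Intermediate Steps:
$- \frac{17747}{\left(-12686\right) \frac{1}{\frac{14784}{17809} - \frac{14761}{-11792}}} - \frac{41074}{20237} = - \frac{17747}{\left(-12686\right) \frac{1}{14784 \cdot \frac{1}{17809} - - \frac{14761}{11792}}} - \frac{41074}{20237} = - \frac{17747}{\left(-12686\right) \frac{1}{\frac{1344}{1619} + \frac{14761}{11792}}} - \frac{41074}{20237} = - \frac{17747}{\left(-12686\right) \frac{1}{\frac{39746507}{19091248}}} - \frac{41074}{20237} = - \frac{17747}{\left(-12686\right) \frac{19091248}{39746507}} - \frac{41074}{20237} = - \frac{17747}{- \frac{242191572128}{39746507}} - \frac{41074}{20237} = \left(-17747\right) \left(- \frac{39746507}{242191572128}\right) - \frac{41074}{20237} = \frac{705381259729}{242191572128} - \frac{41074}{20237} = \frac{4327023919550301}{4901230845154336}$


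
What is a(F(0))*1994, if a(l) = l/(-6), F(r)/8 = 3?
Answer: -7976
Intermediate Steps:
F(r) = 24 (F(r) = 8*3 = 24)
a(l) = -l/6 (a(l) = l*(-⅙) = -l/6)
a(F(0))*1994 = -⅙*24*1994 = -4*1994 = -7976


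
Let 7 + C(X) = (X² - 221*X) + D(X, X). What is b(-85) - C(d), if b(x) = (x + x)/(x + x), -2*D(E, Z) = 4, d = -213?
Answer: -92432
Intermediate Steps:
D(E, Z) = -2 (D(E, Z) = -½*4 = -2)
b(x) = 1 (b(x) = (2*x)/((2*x)) = (2*x)*(1/(2*x)) = 1)
C(X) = -9 + X² - 221*X (C(X) = -7 + ((X² - 221*X) - 2) = -7 + (-2 + X² - 221*X) = -9 + X² - 221*X)
b(-85) - C(d) = 1 - (-9 + (-213)² - 221*(-213)) = 1 - (-9 + 45369 + 47073) = 1 - 1*92433 = 1 - 92433 = -92432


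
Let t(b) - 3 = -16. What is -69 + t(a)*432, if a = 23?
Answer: -5685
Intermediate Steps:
t(b) = -13 (t(b) = 3 - 16 = -13)
-69 + t(a)*432 = -69 - 13*432 = -69 - 5616 = -5685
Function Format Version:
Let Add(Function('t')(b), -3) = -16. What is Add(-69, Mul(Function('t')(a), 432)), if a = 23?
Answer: -5685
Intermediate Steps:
Function('t')(b) = -13 (Function('t')(b) = Add(3, -16) = -13)
Add(-69, Mul(Function('t')(a), 432)) = Add(-69, Mul(-13, 432)) = Add(-69, -5616) = -5685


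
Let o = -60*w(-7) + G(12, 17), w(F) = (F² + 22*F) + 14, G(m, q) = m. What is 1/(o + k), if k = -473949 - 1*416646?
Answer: -1/885123 ≈ -1.1298e-6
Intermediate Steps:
w(F) = 14 + F² + 22*F
k = -890595 (k = -473949 - 416646 = -890595)
o = 5472 (o = -60*(14 + (-7)² + 22*(-7)) + 12 = -60*(14 + 49 - 154) + 12 = -60*(-91) + 12 = 5460 + 12 = 5472)
1/(o + k) = 1/(5472 - 890595) = 1/(-885123) = -1/885123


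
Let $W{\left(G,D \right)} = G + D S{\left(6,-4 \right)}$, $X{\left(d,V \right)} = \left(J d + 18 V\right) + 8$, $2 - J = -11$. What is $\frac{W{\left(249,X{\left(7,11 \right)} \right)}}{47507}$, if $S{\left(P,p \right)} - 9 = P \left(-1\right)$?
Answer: $\frac{1140}{47507} \approx 0.023996$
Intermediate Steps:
$S{\left(P,p \right)} = 9 - P$ ($S{\left(P,p \right)} = 9 + P \left(-1\right) = 9 - P$)
$J = 13$ ($J = 2 - -11 = 2 + 11 = 13$)
$X{\left(d,V \right)} = 8 + 13 d + 18 V$ ($X{\left(d,V \right)} = \left(13 d + 18 V\right) + 8 = 8 + 13 d + 18 V$)
$W{\left(G,D \right)} = G + 3 D$ ($W{\left(G,D \right)} = G + D \left(9 - 6\right) = G + D 3 = G + 3 D$)
$\frac{W{\left(249,X{\left(7,11 \right)} \right)}}{47507} = \frac{249 + 3 \left(8 + 13 \cdot 7 + 18 \cdot 11\right)}{47507} = \left(249 + 3 \left(8 + 91 + 198\right)\right) \frac{1}{47507} = \left(249 + 3 \cdot 297\right) \frac{1}{47507} = \left(249 + 891\right) \frac{1}{47507} = 1140 \cdot \frac{1}{47507} = \frac{1140}{47507}$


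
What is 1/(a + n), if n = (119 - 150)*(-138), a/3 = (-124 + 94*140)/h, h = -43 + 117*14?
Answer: 1595/6862518 ≈ 0.00023242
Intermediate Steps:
h = 1595 (h = -43 + 1638 = 1595)
a = 39108/1595 (a = 3*((-124 + 94*140)/1595) = 3*((-124 + 13160)*(1/1595)) = 3*(13036*(1/1595)) = 3*(13036/1595) = 39108/1595 ≈ 24.519)
n = 4278 (n = -31*(-138) = 4278)
1/(a + n) = 1/(39108/1595 + 4278) = 1/(6862518/1595) = 1595/6862518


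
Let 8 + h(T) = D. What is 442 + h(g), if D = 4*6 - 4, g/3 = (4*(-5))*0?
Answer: 454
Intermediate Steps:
g = 0 (g = 3*((4*(-5))*0) = 3*(-20*0) = 3*0 = 0)
D = 20 (D = 24 - 4 = 20)
h(T) = 12 (h(T) = -8 + 20 = 12)
442 + h(g) = 442 + 12 = 454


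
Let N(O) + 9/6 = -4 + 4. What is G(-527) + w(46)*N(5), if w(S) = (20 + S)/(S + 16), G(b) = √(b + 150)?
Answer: -99/62 + I*√377 ≈ -1.5968 + 19.416*I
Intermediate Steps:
G(b) = √(150 + b)
w(S) = (20 + S)/(16 + S)
N(O) = -3/2 (N(O) = -3/2 + (-4 + 4) = -3/2 + 0 = -3/2)
G(-527) + w(46)*N(5) = √(150 - 527) + ((20 + 46)/(16 + 46))*(-3/2) = √(-377) + (66/62)*(-3/2) = I*√377 + ((1/62)*66)*(-3/2) = I*√377 + (33/31)*(-3/2) = I*√377 - 99/62 = -99/62 + I*√377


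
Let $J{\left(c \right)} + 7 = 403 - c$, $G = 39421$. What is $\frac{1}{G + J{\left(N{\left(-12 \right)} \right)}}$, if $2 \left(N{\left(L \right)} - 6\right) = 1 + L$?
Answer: $\frac{2}{79633} \approx 2.5115 \cdot 10^{-5}$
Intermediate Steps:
$N{\left(L \right)} = \frac{13}{2} + \frac{L}{2}$ ($N{\left(L \right)} = 6 + \frac{1 + L}{2} = 6 + \left(\frac{1}{2} + \frac{L}{2}\right) = \frac{13}{2} + \frac{L}{2}$)
$J{\left(c \right)} = 396 - c$ ($J{\left(c \right)} = -7 - \left(-403 + c\right) = 396 - c$)
$\frac{1}{G + J{\left(N{\left(-12 \right)} \right)}} = \frac{1}{39421 + \left(396 - \left(\frac{13}{2} + \frac{1}{2} \left(-12\right)\right)\right)} = \frac{1}{39421 + \left(396 - \left(\frac{13}{2} - 6\right)\right)} = \frac{1}{39421 + \left(396 - \frac{1}{2}\right)} = \frac{1}{39421 + \frac{791}{2}} = \frac{1}{\frac{79633}{2}} = \frac{2}{79633}$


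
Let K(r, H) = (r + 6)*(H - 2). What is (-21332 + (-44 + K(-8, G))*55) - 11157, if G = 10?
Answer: -35789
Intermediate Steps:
K(r, H) = (-2 + H)*(6 + r) (K(r, H) = (6 + r)*(-2 + H) = (-2 + H)*(6 + r))
(-21332 + (-44 + K(-8, G))*55) - 11157 = (-21332 + (-44 + (-12 - 2*(-8) + 6*10 + 10*(-8)))*55) - 11157 = (-21332 + (-44 + (-12 + 16 + 60 - 80))*55) - 11157 = (-21332 + (-44 - 16)*55) - 11157 = (-21332 - 60*55) - 11157 = (-21332 - 3300) - 11157 = -24632 - 11157 = -35789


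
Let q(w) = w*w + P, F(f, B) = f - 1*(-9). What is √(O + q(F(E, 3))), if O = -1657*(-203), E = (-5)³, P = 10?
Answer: √349837 ≈ 591.47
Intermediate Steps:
E = -125
F(f, B) = 9 + f (F(f, B) = f + 9 = 9 + f)
O = 336371
q(w) = 10 + w² (q(w) = w*w + 10 = w² + 10 = 10 + w²)
√(O + q(F(E, 3))) = √(336371 + (10 + (9 - 125)²)) = √(336371 + (10 + (-116)²)) = √(336371 + (10 + 13456)) = √(336371 + 13466) = √349837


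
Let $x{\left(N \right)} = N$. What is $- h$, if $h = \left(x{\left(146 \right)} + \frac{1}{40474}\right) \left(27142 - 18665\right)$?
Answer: $- \frac{1022292465}{826} \approx -1.2376 \cdot 10^{6}$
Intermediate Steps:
$h = \frac{1022292465}{826}$ ($h = \left(146 + \frac{1}{40474}\right) \left(27142 - 18665\right) = \left(146 + \frac{1}{40474}\right) 8477 = \frac{5909205}{40474} \cdot 8477 = \frac{1022292465}{826} \approx 1.2376 \cdot 10^{6}$)
$- h = \left(-1\right) \frac{1022292465}{826} = - \frac{1022292465}{826}$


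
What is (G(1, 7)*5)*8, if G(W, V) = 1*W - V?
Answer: -240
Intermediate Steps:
G(W, V) = W - V
(G(1, 7)*5)*8 = ((1 - 1*7)*5)*8 = ((1 - 7)*5)*8 = -6*5*8 = -30*8 = -240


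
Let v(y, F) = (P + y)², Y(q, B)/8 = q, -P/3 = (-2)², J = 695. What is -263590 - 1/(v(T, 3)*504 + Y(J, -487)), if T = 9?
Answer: -2661204641/10096 ≈ -2.6359e+5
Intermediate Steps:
P = -12 (P = -3*(-2)² = -3*4 = -12)
Y(q, B) = 8*q
v(y, F) = (-12 + y)²
-263590 - 1/(v(T, 3)*504 + Y(J, -487)) = -263590 - 1/((-12 + 9)²*504 + 8*695) = -263590 - 1/((-3)²*504 + 5560) = -263590 - 1/(9*504 + 5560) = -263590 - 1/(4536 + 5560) = -263590 - 1/10096 = -2661204641/10096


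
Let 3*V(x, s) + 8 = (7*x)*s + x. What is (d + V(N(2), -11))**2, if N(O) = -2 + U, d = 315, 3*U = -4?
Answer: 12752041/81 ≈ 1.5743e+5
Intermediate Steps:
U = -4/3 (U = (1/3)*(-4) = -4/3 ≈ -1.3333)
N(O) = -10/3 (N(O) = -2 - 4/3 = -10/3)
V(x, s) = -8/3 + x/3 + 7*s*x/3 (V(x, s) = -8/3 + ((7*x)*s + x)/3 = -8/3 + (7*s*x + x)/3 = -8/3 + (x + 7*s*x)/3 = -8/3 + (x/3 + 7*s*x/3) = -8/3 + x/3 + 7*s*x/3)
(d + V(N(2), -11))**2 = (315 + (-8/3 + (1/3)*(-10/3) + (7/3)*(-11)*(-10/3)))**2 = (315 + (-8/3 - 10/9 + 770/9))**2 = (315 + 736/9)**2 = (3571/9)**2 = 12752041/81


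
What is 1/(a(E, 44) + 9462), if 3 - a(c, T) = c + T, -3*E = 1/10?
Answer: 30/282631 ≈ 0.00010615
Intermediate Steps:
E = -1/30 (E = -⅓/10 = -⅓*⅒ = -1/30 ≈ -0.033333)
a(c, T) = 3 - T - c (a(c, T) = 3 - (c + T) = 3 - (T + c) = 3 + (-T - c) = 3 - T - c)
1/(a(E, 44) + 9462) = 1/((3 - 1*44 - 1*(-1/30)) + 9462) = 1/((3 - 44 + 1/30) + 9462) = 1/(-1229/30 + 9462) = 1/(282631/30) = 30/282631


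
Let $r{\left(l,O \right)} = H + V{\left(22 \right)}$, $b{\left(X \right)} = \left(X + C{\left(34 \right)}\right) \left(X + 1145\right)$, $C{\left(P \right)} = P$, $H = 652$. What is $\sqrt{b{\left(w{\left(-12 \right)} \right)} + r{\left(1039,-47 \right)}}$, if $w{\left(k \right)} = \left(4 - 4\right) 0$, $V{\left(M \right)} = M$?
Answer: $2 \sqrt{9901} \approx 199.01$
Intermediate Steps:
$w{\left(k \right)} = 0$ ($w{\left(k \right)} = 0 \cdot 0 = 0$)
$b{\left(X \right)} = \left(34 + X\right) \left(1145 + X\right)$ ($b{\left(X \right)} = \left(X + 34\right) \left(X + 1145\right) = \left(34 + X\right) \left(1145 + X\right)$)
$r{\left(l,O \right)} = 674$ ($r{\left(l,O \right)} = 652 + 22 = 674$)
$\sqrt{b{\left(w{\left(-12 \right)} \right)} + r{\left(1039,-47 \right)}} = \sqrt{\left(38930 + 0^{2} + 1179 \cdot 0\right) + 674} = \sqrt{\left(38930 + 0 + 0\right) + 674} = \sqrt{38930 + 674} = \sqrt{39604} = 2 \sqrt{9901}$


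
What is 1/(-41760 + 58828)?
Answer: 1/17068 ≈ 5.8589e-5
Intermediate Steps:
1/(-41760 + 58828) = 1/17068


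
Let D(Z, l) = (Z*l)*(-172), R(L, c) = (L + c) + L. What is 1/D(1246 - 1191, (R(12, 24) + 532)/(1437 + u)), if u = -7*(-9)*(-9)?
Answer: -3/18920 ≈ -0.00015856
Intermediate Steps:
u = -567 (u = 63*(-9) = -567)
R(L, c) = c + 2*L
D(Z, l) = -172*Z*l
1/D(1246 - 1191, (R(12, 24) + 532)/(1437 + u)) = 1/(-172*(1246 - 1191)*((24 + 2*12) + 532)/(1437 - 567)) = 1/(-172*55*((24 + 24) + 532)/870) = 1/(-172*55*(48 + 532)*(1/870)) = 1/(-172*55*580*(1/870)) = 1/(-172*55*⅔) = 1/(-18920/3) = -3/18920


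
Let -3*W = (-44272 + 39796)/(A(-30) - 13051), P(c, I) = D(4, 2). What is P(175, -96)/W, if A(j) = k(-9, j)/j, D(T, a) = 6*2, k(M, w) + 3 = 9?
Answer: -195768/1865 ≈ -104.97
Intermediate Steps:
k(M, w) = 6 (k(M, w) = -3 + 9 = 6)
D(T, a) = 12
P(c, I) = 12
A(j) = 6/j
W = -1865/16314 (W = -(-44272 + 39796)/(3*(6/(-30) - 13051)) = -(-1492)/(6*(-1/30) - 13051) = -(-1492)/(-⅕ - 13051) = -(-1492)/(-65256/5) = -(-1492)*(-5)/65256 = -⅓*1865/5438 = -1865/16314 ≈ -0.11432)
P(175, -96)/W = 12/(-1865/16314) = 12*(-16314/1865) = -195768/1865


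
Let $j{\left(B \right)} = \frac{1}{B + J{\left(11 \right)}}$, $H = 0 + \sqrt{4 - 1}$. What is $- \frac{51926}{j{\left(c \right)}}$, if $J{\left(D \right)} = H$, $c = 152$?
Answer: $-7892752 - 51926 \sqrt{3} \approx -7.9827 \cdot 10^{6}$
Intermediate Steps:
$H = \sqrt{3}$ ($H = 0 + \sqrt{3} = \sqrt{3} \approx 1.732$)
$J{\left(D \right)} = \sqrt{3}$
$j{\left(B \right)} = \frac{1}{B + \sqrt{3}}$
$- \frac{51926}{j{\left(c \right)}} = - \frac{51926}{\frac{1}{152 + \sqrt{3}}} = - 51926 \left(152 + \sqrt{3}\right) = -7892752 - 51926 \sqrt{3}$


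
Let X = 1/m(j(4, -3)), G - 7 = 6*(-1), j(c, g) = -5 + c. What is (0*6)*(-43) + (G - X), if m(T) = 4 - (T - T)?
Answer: ¾ ≈ 0.75000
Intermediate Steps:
m(T) = 4 (m(T) = 4 - 1*0 = 4 + 0 = 4)
G = 1 (G = 7 + 6*(-1) = 7 - 6 = 1)
X = ¼ (X = 1/4 = ¼ ≈ 0.25000)
(0*6)*(-43) + (G - X) = (0*6)*(-43) + (1 - 1*¼) = 0*(-43) + (1 - ¼) = 0 + ¾ = ¾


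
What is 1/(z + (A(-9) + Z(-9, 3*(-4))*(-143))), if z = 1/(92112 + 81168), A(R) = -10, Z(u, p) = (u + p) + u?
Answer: 173280/741638401 ≈ 0.00023364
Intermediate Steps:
Z(u, p) = p + 2*u (Z(u, p) = (p + u) + u = p + 2*u)
z = 1/173280 ≈ 5.7710e-6
1/(z + (A(-9) + Z(-9, 3*(-4))*(-143))) = 1/(1/173280 + (-10 + (3*(-4) + 2*(-9))*(-143))) = 1/(1/173280 + (-10 + (-12 - 18)*(-143))) = 1/(1/173280 + (-10 - 30*(-143))) = 1/(1/173280 + (-10 + 4290)) = 1/(1/173280 + 4280) = 1/(741638401/173280) = 173280/741638401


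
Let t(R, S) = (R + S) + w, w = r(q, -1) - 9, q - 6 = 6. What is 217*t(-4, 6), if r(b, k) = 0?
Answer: -1519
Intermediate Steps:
q = 12 (q = 6 + 6 = 12)
w = -9 (w = 0 - 9 = -9)
t(R, S) = -9 + R + S (t(R, S) = (R + S) - 9 = -9 + R + S)
217*t(-4, 6) = 217*(-9 - 4 + 6) = 217*(-7) = -1519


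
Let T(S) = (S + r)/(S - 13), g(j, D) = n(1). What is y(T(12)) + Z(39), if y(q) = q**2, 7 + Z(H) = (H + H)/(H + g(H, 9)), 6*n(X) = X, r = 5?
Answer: 66738/235 ≈ 283.99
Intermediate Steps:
n(X) = X/6
g(j, D) = 1/6 (g(j, D) = (1/6)*1 = 1/6)
Z(H) = -7 + 2*H/(1/6 + H) (Z(H) = -7 + (H + H)/(H + 1/6) = -7 + (2*H)/(1/6 + H) = -7 + 2*H/(1/6 + H))
T(S) = (5 + S)/(-13 + S) (T(S) = (S + 5)/(S - 13) = (5 + S)/(-13 + S))
y(T(12)) + Z(39) = ((5 + 12)/(-13 + 12))**2 + (-7 - 30*39)/(1 + 6*39) = (17/(-1))**2 + (-7 - 1170)/(1 + 234) = (-1*17)**2 - 1177/235 = (-17)**2 + (1/235)*(-1177) = 289 - 1177/235 = 66738/235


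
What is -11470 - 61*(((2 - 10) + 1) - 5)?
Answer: -10738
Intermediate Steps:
-11470 - 61*(((2 - 10) + 1) - 5) = -11470 - 61*((-8 + 1) - 5) = -11470 - 61*(-7 - 5) = -11470 - 61*(-12) = -11470 - 1*(-732) = -11470 + 732 = -10738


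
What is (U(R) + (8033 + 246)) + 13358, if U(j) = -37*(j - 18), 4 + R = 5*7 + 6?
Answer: 20934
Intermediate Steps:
R = 37 (R = -4 + (5*7 + 6) = -4 + (35 + 6) = -4 + 41 = 37)
U(j) = 666 - 37*j (U(j) = -37*(-18 + j) = 666 - 37*j)
(U(R) + (8033 + 246)) + 13358 = ((666 - 37*37) + (8033 + 246)) + 13358 = ((666 - 1369) + 8279) + 13358 = (-703 + 8279) + 13358 = 7576 + 13358 = 20934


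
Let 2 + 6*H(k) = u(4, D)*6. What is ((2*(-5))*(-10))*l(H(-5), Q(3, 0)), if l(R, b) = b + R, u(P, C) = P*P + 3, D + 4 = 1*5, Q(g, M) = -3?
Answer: 4700/3 ≈ 1566.7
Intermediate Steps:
D = 1 (D = -4 + 1*5 = -4 + 5 = 1)
u(P, C) = 3 + P**2 (u(P, C) = P**2 + 3 = 3 + P**2)
H(k) = 56/3 (H(k) = -1/3 + ((3 + 4**2)*6)/6 = -1/3 + ((3 + 16)*6)/6 = -1/3 + (19*6)/6 = -1/3 + (1/6)*114 = -1/3 + 19 = 56/3)
l(R, b) = R + b
((2*(-5))*(-10))*l(H(-5), Q(3, 0)) = ((2*(-5))*(-10))*(56/3 - 3) = -10*(-10)*(47/3) = 100*(47/3) = 4700/3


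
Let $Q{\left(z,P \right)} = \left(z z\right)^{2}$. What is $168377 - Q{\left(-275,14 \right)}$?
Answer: $-5718972248$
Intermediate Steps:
$Q{\left(z,P \right)} = z^{4}$ ($Q{\left(z,P \right)} = \left(z^{2}\right)^{2} = z^{4}$)
$168377 - Q{\left(-275,14 \right)} = 168377 - \left(-275\right)^{4} = 168377 - 5719140625 = -5718972248$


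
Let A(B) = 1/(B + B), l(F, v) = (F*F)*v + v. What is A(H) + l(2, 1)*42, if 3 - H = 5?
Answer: 839/4 ≈ 209.75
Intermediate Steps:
H = -2 (H = 3 - 1*5 = 3 - 5 = -2)
l(F, v) = v + v*F**2 (l(F, v) = F**2*v + v = v*F**2 + v = v + v*F**2)
A(B) = 1/(2*B)
A(H) + l(2, 1)*42 = (1/2)/(-2) + (1*(1 + 2**2))*42 = (1/2)*(-1/2) + (1*(1 + 4))*42 = -1/4 + (1*5)*42 = -1/4 + 5*42 = -1/4 + 210 = 839/4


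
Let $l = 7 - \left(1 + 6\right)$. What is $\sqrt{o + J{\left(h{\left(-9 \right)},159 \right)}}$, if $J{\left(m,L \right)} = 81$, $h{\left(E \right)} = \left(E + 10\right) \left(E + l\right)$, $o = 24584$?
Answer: $\sqrt{24665} \approx 157.05$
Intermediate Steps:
$l = 0$ ($l = 7 - 7 = 0$)
$h{\left(E \right)} = E \left(10 + E\right)$ ($h{\left(E \right)} = \left(E + 10\right) \left(E + 0\right) = \left(10 + E\right) E = E \left(10 + E\right)$)
$\sqrt{o + J{\left(h{\left(-9 \right)},159 \right)}} = \sqrt{24584 + 81} = \sqrt{24665}$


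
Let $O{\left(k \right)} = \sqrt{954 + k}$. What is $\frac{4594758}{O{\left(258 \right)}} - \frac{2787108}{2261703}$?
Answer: $- \frac{929036}{753901} + \frac{765793 \sqrt{303}}{101} \approx 1.3198 \cdot 10^{5}$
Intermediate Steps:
$\frac{4594758}{O{\left(258 \right)}} - \frac{2787108}{2261703} = \frac{4594758}{\sqrt{954 + 258}} - \frac{2787108}{2261703} = \frac{4594758}{\sqrt{1212}} - \frac{929036}{753901} = \frac{4594758}{2 \sqrt{303}} - \frac{929036}{753901} = 4594758 \frac{\sqrt{303}}{606} - \frac{929036}{753901} = \frac{765793 \sqrt{303}}{101} - \frac{929036}{753901} = - \frac{929036}{753901} + \frac{765793 \sqrt{303}}{101}$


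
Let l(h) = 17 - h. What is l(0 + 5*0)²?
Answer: 289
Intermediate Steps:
l(0 + 5*0)² = (17 - (0 + 5*0))² = (17 - (0 + 0))² = (17 - 1*0)² = (17 + 0)² = 17² = 289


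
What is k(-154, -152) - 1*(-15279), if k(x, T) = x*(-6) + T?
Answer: 16051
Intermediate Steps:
k(x, T) = T - 6*x (k(x, T) = -6*x + T = T - 6*x)
k(-154, -152) - 1*(-15279) = (-152 - 6*(-154)) - 1*(-15279) = (-152 + 924) + 15279 = 772 + 15279 = 16051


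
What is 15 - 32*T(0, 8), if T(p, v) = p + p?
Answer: 15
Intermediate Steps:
T(p, v) = 2*p
15 - 32*T(0, 8) = 15 - 64*0 = 15 - 32*0 = 15 + 0 = 15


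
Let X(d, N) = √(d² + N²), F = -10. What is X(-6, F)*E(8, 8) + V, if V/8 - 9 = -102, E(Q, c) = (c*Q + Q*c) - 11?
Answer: -744 + 234*√34 ≈ 620.44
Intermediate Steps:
E(Q, c) = -11 + 2*Q*c (E(Q, c) = (Q*c + Q*c) - 11 = 2*Q*c - 11 = -11 + 2*Q*c)
V = -744 (V = 72 + 8*(-102) = 72 - 816 = -744)
X(d, N) = √(N² + d²)
X(-6, F)*E(8, 8) + V = √((-10)² + (-6)²)*(-11 + 2*8*8) - 744 = √(100 + 36)*(-11 + 128) - 744 = √136*117 - 744 = (2*√34)*117 - 744 = 234*√34 - 744 = -744 + 234*√34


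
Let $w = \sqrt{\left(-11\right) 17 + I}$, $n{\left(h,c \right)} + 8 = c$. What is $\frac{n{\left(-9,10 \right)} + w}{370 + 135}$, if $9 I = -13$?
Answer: $\frac{2}{505} + \frac{4 i \sqrt{106}}{1515} \approx 0.0039604 + 0.027183 i$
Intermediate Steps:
$I = - \frac{13}{9}$ ($I = \frac{1}{9} \left(-13\right) = - \frac{13}{9} \approx -1.4444$)
$n{\left(h,c \right)} = -8 + c$
$w = \frac{4 i \sqrt{106}}{3}$ ($w = \sqrt{\left(-11\right) 17 - \frac{13}{9}} = \sqrt{-187 - \frac{13}{9}} = \sqrt{- \frac{1696}{9}} = \frac{4 i \sqrt{106}}{3} \approx 13.728 i$)
$\frac{n{\left(-9,10 \right)} + w}{370 + 135} = \frac{\left(-8 + 10\right) + \frac{4 i \sqrt{106}}{3}}{370 + 135} = \frac{2 + \frac{4 i \sqrt{106}}{3}}{505} = \left(2 + \frac{4 i \sqrt{106}}{3}\right) \frac{1}{505} = \frac{2}{505} + \frac{4 i \sqrt{106}}{1515}$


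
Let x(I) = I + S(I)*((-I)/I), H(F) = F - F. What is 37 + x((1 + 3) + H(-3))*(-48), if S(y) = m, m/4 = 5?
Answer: 805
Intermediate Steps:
m = 20 (m = 4*5 = 20)
H(F) = 0
S(y) = 20
x(I) = -20 + I (x(I) = I + 20*((-I)/I) = I + 20*(-1) = I - 20 = -20 + I)
37 + x((1 + 3) + H(-3))*(-48) = 37 + (-20 + ((1 + 3) + 0))*(-48) = 37 + (-20 + (4 + 0))*(-48) = 37 + (-20 + 4)*(-48) = 37 - 16*(-48) = 37 + 768 = 805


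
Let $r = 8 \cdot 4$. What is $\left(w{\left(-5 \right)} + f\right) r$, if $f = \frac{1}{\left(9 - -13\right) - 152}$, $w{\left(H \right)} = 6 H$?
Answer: $- \frac{62416}{65} \approx -960.25$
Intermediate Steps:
$f = - \frac{1}{130}$ ($f = \frac{1}{\left(9 + 13\right) - 152} = \frac{1}{22 - 152} = \frac{1}{-130} = - \frac{1}{130} \approx -0.0076923$)
$r = 32$
$\left(w{\left(-5 \right)} + f\right) r = \left(6 \left(-5\right) - \frac{1}{130}\right) 32 = \left(-30 - \frac{1}{130}\right) 32 = \left(- \frac{3901}{130}\right) 32 = - \frac{62416}{65}$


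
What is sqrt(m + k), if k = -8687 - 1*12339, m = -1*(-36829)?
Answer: sqrt(15803) ≈ 125.71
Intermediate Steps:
m = 36829
k = -21026 (k = -8687 - 12339 = -21026)
sqrt(m + k) = sqrt(36829 - 21026) = sqrt(15803)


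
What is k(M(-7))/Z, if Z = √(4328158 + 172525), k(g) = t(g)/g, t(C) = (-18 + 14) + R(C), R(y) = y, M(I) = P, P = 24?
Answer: 5*√4500683/27004098 ≈ 0.00039281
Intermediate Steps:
M(I) = 24
t(C) = -4 + C (t(C) = (-18 + 14) + C = -4 + C)
k(g) = (-4 + g)/g
Z = √4500683 ≈ 2121.5
k(M(-7))/Z = ((-4 + 24)/24)/(√4500683) = ((1/24)*20)*(√4500683/4500683) = 5*(√4500683/4500683)/6 = 5*√4500683/27004098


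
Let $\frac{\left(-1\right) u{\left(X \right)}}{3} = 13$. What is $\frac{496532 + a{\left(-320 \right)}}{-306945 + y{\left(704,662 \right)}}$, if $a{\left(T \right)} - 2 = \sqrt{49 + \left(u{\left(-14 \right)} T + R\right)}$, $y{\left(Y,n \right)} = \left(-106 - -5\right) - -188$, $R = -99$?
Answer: $- \frac{248267}{153429} - \frac{\sqrt{12430}}{306858} \approx -1.6185$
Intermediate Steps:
$u{\left(X \right)} = -39$ ($u{\left(X \right)} = \left(-3\right) 13 = -39$)
$y{\left(Y,n \right)} = 87$ ($y{\left(Y,n \right)} = \left(-106 + 5\right) + 188 = -101 + 188 = 87$)
$a{\left(T \right)} = 2 + \sqrt{-50 - 39 T}$ ($a{\left(T \right)} = 2 + \sqrt{49 - \left(99 + 39 T\right)} = 2 + \sqrt{-50 - 39 T}$)
$\frac{496532 + a{\left(-320 \right)}}{-306945 + y{\left(704,662 \right)}} = \frac{496532 + \left(2 + \sqrt{-50 - -12480}\right)}{-306945 + 87} = \frac{496532 + \left(2 + \sqrt{-50 + 12480}\right)}{-306858} = \left(496532 + \left(2 + \sqrt{12430}\right)\right) \left(- \frac{1}{306858}\right) = \left(496534 + \sqrt{12430}\right) \left(- \frac{1}{306858}\right) = - \frac{248267}{153429} - \frac{\sqrt{12430}}{306858}$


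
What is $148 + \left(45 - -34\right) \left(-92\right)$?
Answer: $-7120$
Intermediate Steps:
$148 + \left(45 - -34\right) \left(-92\right) = 148 + \left(45 + 34\right) \left(-92\right) = 148 + 79 \left(-92\right) = 148 - 7268 = -7120$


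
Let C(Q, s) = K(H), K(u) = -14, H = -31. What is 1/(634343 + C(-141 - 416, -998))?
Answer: 1/634329 ≈ 1.5765e-6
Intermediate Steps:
C(Q, s) = -14
1/(634343 + C(-141 - 416, -998)) = 1/(634343 - 14) = 1/634329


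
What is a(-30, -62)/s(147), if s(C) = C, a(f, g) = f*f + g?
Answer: 838/147 ≈ 5.7007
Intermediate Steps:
a(f, g) = g + f**2 (a(f, g) = f**2 + g = g + f**2)
a(-30, -62)/s(147) = (-62 + (-30)**2)/147 = (-62 + 900)*(1/147) = 838*(1/147) = 838/147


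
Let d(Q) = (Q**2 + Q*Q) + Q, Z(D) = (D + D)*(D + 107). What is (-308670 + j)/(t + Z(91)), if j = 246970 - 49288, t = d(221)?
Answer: -110988/133939 ≈ -0.82865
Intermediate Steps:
Z(D) = 2*D*(107 + D) (Z(D) = (2*D)*(107 + D) = 2*D*(107 + D))
d(Q) = Q + 2*Q**2 (d(Q) = (Q**2 + Q**2) + Q = 2*Q**2 + Q = Q + 2*Q**2)
t = 97903 (t = 221*(1 + 2*221) = 221*(1 + 442) = 221*443 = 97903)
j = 197682
(-308670 + j)/(t + Z(91)) = (-308670 + 197682)/(97903 + 2*91*(107 + 91)) = -110988/(97903 + 2*91*198) = -110988/(97903 + 36036) = -110988/133939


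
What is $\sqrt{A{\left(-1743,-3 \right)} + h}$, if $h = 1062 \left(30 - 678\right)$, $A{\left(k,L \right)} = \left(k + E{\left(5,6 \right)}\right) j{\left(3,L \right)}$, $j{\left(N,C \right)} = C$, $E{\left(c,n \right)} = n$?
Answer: $3 i \sqrt{75885} \approx 826.42 i$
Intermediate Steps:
$A{\left(k,L \right)} = L \left(6 + k\right)$ ($A{\left(k,L \right)} = \left(k + 6\right) L = \left(6 + k\right) L = L \left(6 + k\right)$)
$h = -688176$ ($h = 1062 \left(-648\right) = -688176$)
$\sqrt{A{\left(-1743,-3 \right)} + h} = \sqrt{- 3 \left(6 - 1743\right) - 688176} = \sqrt{\left(-3\right) \left(-1737\right) - 688176} = \sqrt{5211 - 688176} = \sqrt{-682965} = 3 i \sqrt{75885}$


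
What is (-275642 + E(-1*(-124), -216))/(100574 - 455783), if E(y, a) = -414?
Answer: 276056/355209 ≈ 0.77716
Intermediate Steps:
(-275642 + E(-1*(-124), -216))/(100574 - 455783) = (-275642 - 414)/(100574 - 455783) = -276056/(-355209) = -276056*(-1/355209) = 276056/355209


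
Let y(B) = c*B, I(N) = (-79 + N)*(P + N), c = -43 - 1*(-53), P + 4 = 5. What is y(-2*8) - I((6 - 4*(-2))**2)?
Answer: -23209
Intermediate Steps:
P = 1 (P = -4 + 5 = 1)
c = 10 (c = -43 + 53 = 10)
I(N) = (1 + N)*(-79 + N) (I(N) = (-79 + N)*(1 + N) = (1 + N)*(-79 + N))
y(B) = 10*B
y(-2*8) - I((6 - 4*(-2))**2) = 10*(-2*8) - (-79 + ((6 - 4*(-2))**2)**2 - 78*(6 - 4*(-2))**2) = 10*(-16) - (-79 + ((6 + 8)**2)**2 - 78*(6 + 8)**2) = -160 - (-79 + (14**2)**2 - 78*14**2) = -160 - (-79 + 196**2 - 78*196) = -160 - (-79 + 38416 - 15288) = -160 - 1*23049 = -160 - 23049 = -23209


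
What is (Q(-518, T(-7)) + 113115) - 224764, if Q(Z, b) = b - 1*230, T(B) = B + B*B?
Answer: -111837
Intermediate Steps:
T(B) = B + B²
Q(Z, b) = -230 + b (Q(Z, b) = b - 230 = -230 + b)
(Q(-518, T(-7)) + 113115) - 224764 = ((-230 - 7*(1 - 7)) + 113115) - 224764 = ((-230 - 7*(-6)) + 113115) - 224764 = ((-230 + 42) + 113115) - 224764 = (-188 + 113115) - 224764 = 112927 - 224764 = -111837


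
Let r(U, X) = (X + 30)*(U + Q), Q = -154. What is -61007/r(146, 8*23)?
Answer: 61007/1712 ≈ 35.635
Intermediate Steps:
r(U, X) = (-154 + U)*(30 + X) (r(U, X) = (X + 30)*(U - 154) = (30 + X)*(-154 + U) = (-154 + U)*(30 + X))
-61007/r(146, 8*23) = -61007/(-4620 - 1232*23 + 30*146 + 146*(8*23)) = -61007/(-4620 - 154*184 + 4380 + 146*184) = -61007/(-4620 - 28336 + 4380 + 26864) = -61007/(-1712) = -61007*(-1/1712) = 61007/1712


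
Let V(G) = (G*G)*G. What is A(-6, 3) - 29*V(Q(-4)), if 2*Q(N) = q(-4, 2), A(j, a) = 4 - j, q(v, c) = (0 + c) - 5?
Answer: 863/8 ≈ 107.88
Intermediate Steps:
q(v, c) = -5 + c (q(v, c) = c - 5 = -5 + c)
Q(N) = -3/2 (Q(N) = (-5 + 2)/2 = (½)*(-3) = -3/2)
V(G) = G³ (V(G) = G²*G = G³)
A(-6, 3) - 29*V(Q(-4)) = (4 - 1*(-6)) - 29*(-3/2)³ = (4 + 6) - 29*(-27/8) = 10 + 783/8 = 863/8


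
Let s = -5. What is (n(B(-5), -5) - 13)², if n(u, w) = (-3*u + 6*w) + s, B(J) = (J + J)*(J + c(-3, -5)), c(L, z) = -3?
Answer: 82944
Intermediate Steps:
B(J) = 2*J*(-3 + J) (B(J) = (J + J)*(J - 3) = (2*J)*(-3 + J) = 2*J*(-3 + J))
n(u, w) = -5 - 3*u + 6*w (n(u, w) = (-3*u + 6*w) - 5 = -5 - 3*u + 6*w)
(n(B(-5), -5) - 13)² = ((-5 - 6*(-5)*(-3 - 5) + 6*(-5)) - 13)² = ((-5 - 6*(-5)*(-8) - 30) - 13)² = ((-5 - 3*80 - 30) - 13)² = ((-5 - 240 - 30) - 13)² = (-275 - 13)² = (-288)² = 82944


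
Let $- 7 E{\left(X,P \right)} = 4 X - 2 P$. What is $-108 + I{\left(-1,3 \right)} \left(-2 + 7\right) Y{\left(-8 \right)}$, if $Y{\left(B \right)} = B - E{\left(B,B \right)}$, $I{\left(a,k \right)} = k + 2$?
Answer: $- \frac{2556}{7} \approx -365.14$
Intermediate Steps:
$E{\left(X,P \right)} = - \frac{4 X}{7} + \frac{2 P}{7}$ ($E{\left(X,P \right)} = - \frac{4 X - 2 P}{7} = - \frac{- 2 P + 4 X}{7} = - \frac{4 X}{7} + \frac{2 P}{7}$)
$I{\left(a,k \right)} = 2 + k$
$Y{\left(B \right)} = \frac{9 B}{7}$ ($Y{\left(B \right)} = B - \left(- \frac{4 B}{7} + \frac{2 B}{7}\right) = B - - \frac{2 B}{7} = B + \frac{2 B}{7} = \frac{9 B}{7}$)
$-108 + I{\left(-1,3 \right)} \left(-2 + 7\right) Y{\left(-8 \right)} = -108 + \left(2 + 3\right) \left(-2 + 7\right) \frac{9}{7} \left(-8\right) = -108 + 5 \cdot 5 \left(- \frac{72}{7}\right) = -108 + 25 \left(- \frac{72}{7}\right) = -108 - \frac{1800}{7} = - \frac{2556}{7}$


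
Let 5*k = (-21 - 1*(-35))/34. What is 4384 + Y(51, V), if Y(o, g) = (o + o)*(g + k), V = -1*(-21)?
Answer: 32672/5 ≈ 6534.4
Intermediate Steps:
k = 7/85 (k = ((-21 - 1*(-35))/34)/5 = ((-21 + 35)*(1/34))/5 = (14*(1/34))/5 = (1/5)*(7/17) = 7/85 ≈ 0.082353)
V = 21
Y(o, g) = 2*o*(7/85 + g) (Y(o, g) = (o + o)*(g + 7/85) = (2*o)*(7/85 + g) = 2*o*(7/85 + g))
4384 + Y(51, V) = 4384 + (2/85)*51*(7 + 85*21) = 4384 + (2/85)*51*(7 + 1785) = 4384 + (2/85)*51*1792 = 4384 + 10752/5 = 32672/5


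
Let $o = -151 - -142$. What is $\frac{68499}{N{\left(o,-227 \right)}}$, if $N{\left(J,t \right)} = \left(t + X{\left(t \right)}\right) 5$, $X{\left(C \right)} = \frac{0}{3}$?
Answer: $- \frac{68499}{1135} \approx -60.352$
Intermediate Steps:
$X{\left(C \right)} = 0$ ($X{\left(C \right)} = 0 \cdot \frac{1}{3} = 0$)
$o = -9$ ($o = -151 + 142 = -9$)
$N{\left(J,t \right)} = 5 t$ ($N{\left(J,t \right)} = \left(t + 0\right) 5 = t 5 = 5 t$)
$\frac{68499}{N{\left(o,-227 \right)}} = \frac{68499}{5 \left(-227\right)} = \frac{68499}{-1135} = 68499 \left(- \frac{1}{1135}\right) = - \frac{68499}{1135}$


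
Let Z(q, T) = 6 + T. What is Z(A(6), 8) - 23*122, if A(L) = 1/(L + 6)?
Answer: -2792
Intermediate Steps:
A(L) = 1/(6 + L)
Z(A(6), 8) - 23*122 = (6 + 8) - 23*122 = 14 - 2806 = -2792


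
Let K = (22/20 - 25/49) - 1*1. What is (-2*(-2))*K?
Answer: -402/245 ≈ -1.6408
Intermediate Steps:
K = -201/490 (K = (22*(1/20) - 25*1/49) - 1 = (11/10 - 25/49) - 1 = 289/490 - 1 = -201/490 ≈ -0.41020)
(-2*(-2))*K = -2*(-2)*(-201/490) = 4*(-201/490) = -402/245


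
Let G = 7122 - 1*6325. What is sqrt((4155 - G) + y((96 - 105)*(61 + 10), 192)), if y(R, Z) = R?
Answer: sqrt(2719) ≈ 52.144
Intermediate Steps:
G = 797 (G = 7122 - 6325 = 797)
sqrt((4155 - G) + y((96 - 105)*(61 + 10), 192)) = sqrt((4155 - 1*797) + (96 - 105)*(61 + 10)) = sqrt((4155 - 797) - 9*71) = sqrt(3358 - 639) = sqrt(2719)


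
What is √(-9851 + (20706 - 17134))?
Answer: I*√6279 ≈ 79.24*I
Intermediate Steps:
√(-9851 + (20706 - 17134)) = √(-9851 + 3572) = √(-6279) = I*√6279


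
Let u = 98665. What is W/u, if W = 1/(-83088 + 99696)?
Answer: 1/1638628320 ≈ 6.1027e-10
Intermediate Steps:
W = 1/16608 ≈ 6.0212e-5
W/u = (1/16608)/98665 = (1/16608)*(1/98665) = 1/1638628320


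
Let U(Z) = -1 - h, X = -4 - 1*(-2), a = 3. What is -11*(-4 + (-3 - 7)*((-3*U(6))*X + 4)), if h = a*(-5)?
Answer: 9724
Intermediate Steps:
h = -15 (h = 3*(-5) = -15)
X = -2 (X = -4 + 2 = -2)
U(Z) = 14 (U(Z) = -1 - 1*(-15) = -1 + 15 = 14)
-11*(-4 + (-3 - 7)*((-3*U(6))*X + 4)) = -11*(-4 + (-3 - 7)*(-3*14*(-2) + 4)) = -11*(-4 - 10*(-42*(-2) + 4)) = -11*(-4 - 10*(84 + 4)) = -11*(-4 - 10*88) = -11*(-4 - 880) = -11*(-884) = 9724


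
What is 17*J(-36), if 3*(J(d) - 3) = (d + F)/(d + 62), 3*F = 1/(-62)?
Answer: 626059/14508 ≈ 43.153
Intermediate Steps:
F = -1/186 (F = (1/3)/(-62) = (1/3)*(-1/62) = -1/186 ≈ -0.0053763)
J(d) = 3 + (-1/186 + d)/(3*(62 + d)) (J(d) = 3 + ((d - 1/186)/(d + 62))/3 = 3 + ((-1/186 + d)/(62 + d))/3 = 3 + (-1/186 + d)/(3*(62 + d)))
17*J(-36) = 17*((103787 + 1860*(-36))/(558*(62 - 36))) = 17*((1/558)*(103787 - 66960)/26) = 17*((1/558)*(1/26)*36827) = 17*(36827/14508) = 626059/14508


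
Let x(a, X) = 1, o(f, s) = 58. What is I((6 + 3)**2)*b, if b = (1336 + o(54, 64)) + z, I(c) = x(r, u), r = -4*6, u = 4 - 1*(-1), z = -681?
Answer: 713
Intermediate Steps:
u = 5 (u = 4 + 1 = 5)
r = -24
I(c) = 1
b = 713 (b = (1336 + 58) - 681 = 1394 - 681 = 713)
I((6 + 3)**2)*b = 1*713 = 713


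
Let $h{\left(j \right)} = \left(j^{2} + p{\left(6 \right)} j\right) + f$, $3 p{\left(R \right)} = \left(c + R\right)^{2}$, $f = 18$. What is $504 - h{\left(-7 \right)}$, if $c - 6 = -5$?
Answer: $\frac{1654}{3} \approx 551.33$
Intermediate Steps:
$c = 1$ ($c = 6 - 5 = 1$)
$p{\left(R \right)} = \frac{\left(1 + R\right)^{2}}{3}$
$h{\left(j \right)} = 18 + j^{2} + \frac{49 j}{3}$ ($h{\left(j \right)} = \left(j^{2} + \frac{\left(1 + 6\right)^{2}}{3} j\right) + 18 = \left(j^{2} + \frac{7^{2}}{3} j\right) + 18 = \left(j^{2} + \frac{1}{3} \cdot 49 j\right) + 18 = \left(j^{2} + \frac{49 j}{3}\right) + 18 = 18 + j^{2} + \frac{49 j}{3}$)
$504 - h{\left(-7 \right)} = 504 - \left(18 + \left(-7\right)^{2} + \frac{49}{3} \left(-7\right)\right) = 504 - \left(18 + 49 - \frac{343}{3}\right) = 504 - - \frac{142}{3} = 504 + \frac{142}{3} = \frac{1654}{3}$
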